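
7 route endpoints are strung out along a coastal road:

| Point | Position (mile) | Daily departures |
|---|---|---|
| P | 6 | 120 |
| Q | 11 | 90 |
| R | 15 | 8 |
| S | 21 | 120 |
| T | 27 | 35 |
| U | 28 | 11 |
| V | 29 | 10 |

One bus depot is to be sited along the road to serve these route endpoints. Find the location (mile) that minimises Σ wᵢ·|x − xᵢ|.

x = 11

For a sum of weighted absolute distances on a line, the optimum is the weighted median (not the mean). Total weight W = 394; half-weight = 197.
Sort by position and accumulate weight:
  mile 6 (P, w=120) → cum 120
  mile 11 (Q, w=90) → cum 210  ≥ 197 → median here
  mile 15 (R, w=8) → cum 218
  mile 21 (S, w=120) → cum 338
  mile 27 (T, w=35) → cum 373
  mile 28 (U, w=11) → cum 384
  mile 29 (V, w=10) → cum 394
Optimal location: mile 11.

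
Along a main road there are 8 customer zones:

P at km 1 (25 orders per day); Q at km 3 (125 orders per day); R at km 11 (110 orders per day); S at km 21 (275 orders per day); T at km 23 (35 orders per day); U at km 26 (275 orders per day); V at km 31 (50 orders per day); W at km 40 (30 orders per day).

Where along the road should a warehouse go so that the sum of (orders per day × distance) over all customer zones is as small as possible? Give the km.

x = 21

For a sum of weighted absolute distances on a line, the optimum is the weighted median (not the mean). Total weight W = 925; half-weight = 462.5.
Sort by position and accumulate weight:
  km 1 (P, w=25) → cum 25
  km 3 (Q, w=125) → cum 150
  km 11 (R, w=110) → cum 260
  km 21 (S, w=275) → cum 535  ≥ 462.5 → median here
  km 23 (T, w=35) → cum 570
  km 26 (U, w=275) → cum 845
  km 31 (V, w=50) → cum 895
  km 40 (W, w=30) → cum 925
Optimal location: km 21.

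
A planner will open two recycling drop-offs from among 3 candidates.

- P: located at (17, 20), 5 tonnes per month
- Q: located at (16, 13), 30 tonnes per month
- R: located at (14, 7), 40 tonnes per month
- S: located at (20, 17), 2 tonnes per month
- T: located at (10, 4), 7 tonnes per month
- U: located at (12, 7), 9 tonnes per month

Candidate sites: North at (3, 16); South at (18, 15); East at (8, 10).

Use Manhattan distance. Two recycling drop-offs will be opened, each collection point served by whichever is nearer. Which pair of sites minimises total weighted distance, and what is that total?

Evaluate every pair (each demand assigned to the nearer of the two):
  {South, East}: total = 637
  {North, South}: total = 897
  {North, East}: total = 935
Best pair: {South, East} with total 637.

{South, East}, total 637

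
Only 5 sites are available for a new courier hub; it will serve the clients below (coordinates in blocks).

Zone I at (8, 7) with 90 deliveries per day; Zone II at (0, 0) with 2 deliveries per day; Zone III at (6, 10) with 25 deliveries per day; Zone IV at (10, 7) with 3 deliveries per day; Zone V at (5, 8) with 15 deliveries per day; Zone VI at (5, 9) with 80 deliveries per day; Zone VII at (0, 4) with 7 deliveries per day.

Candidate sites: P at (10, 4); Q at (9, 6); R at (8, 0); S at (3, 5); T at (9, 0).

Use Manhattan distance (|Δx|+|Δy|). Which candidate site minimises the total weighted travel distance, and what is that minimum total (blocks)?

Total weighted distance at each candidate:
  P (10, 4): total = 1742
  Q (9, 6): total = 1118
  R (8, 0): total = 2182
  S (3, 5): total = 1456
  T (9, 0): total = 2398
Minimum is at Q with total 1118 blocks.

Q, total 1118 blocks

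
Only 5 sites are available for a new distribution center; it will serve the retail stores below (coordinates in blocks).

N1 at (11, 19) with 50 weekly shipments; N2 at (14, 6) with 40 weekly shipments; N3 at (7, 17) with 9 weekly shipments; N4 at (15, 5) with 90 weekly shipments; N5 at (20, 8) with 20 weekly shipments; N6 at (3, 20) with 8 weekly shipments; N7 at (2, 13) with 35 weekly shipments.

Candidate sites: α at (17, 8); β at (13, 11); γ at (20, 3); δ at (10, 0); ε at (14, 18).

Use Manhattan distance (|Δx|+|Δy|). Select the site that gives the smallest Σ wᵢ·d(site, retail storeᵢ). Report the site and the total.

β, total 2375 blocks

Total weighted distance at each candidate:
  α (17, 8): total = 2639
  β (13, 11): total = 2375
  γ (20, 3): total = 3835
  δ (10, 0): total = 3791
  ε (14, 18): total = 3031
Minimum is at β with total 2375 blocks.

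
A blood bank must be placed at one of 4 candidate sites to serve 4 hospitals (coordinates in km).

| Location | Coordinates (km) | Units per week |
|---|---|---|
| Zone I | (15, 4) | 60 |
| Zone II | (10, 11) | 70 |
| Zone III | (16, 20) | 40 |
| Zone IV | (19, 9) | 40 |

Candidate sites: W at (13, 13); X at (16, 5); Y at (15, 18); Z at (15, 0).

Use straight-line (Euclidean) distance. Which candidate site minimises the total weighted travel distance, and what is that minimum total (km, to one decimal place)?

Total weighted distance at each candidate:
  W (13, 13): total = 1398.6
  X (16, 5): total = 1478.8
  Y (15, 18): total = 1925.6
  Z (15, 0): total = 2280.8
Minimum is at W with total 1398.6 km.

W, total 1398.6 km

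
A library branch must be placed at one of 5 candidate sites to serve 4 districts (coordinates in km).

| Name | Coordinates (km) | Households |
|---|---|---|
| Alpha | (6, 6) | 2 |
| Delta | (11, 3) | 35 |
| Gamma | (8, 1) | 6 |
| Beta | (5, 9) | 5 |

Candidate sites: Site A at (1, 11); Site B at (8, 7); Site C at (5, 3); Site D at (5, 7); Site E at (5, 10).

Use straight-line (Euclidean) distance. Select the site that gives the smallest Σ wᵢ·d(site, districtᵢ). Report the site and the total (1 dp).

Total weighted distance at each candidate:
  Site A (1, 11): total = 558.0
  Site B (8, 7): total = 233.5
  Site C (5, 3): total = 268.0
  Site D (5, 7): total = 305.5
  Site E (5, 10): total = 392.9
Minimum is at Site B with total 233.5 km.

Site B, total 233.5 km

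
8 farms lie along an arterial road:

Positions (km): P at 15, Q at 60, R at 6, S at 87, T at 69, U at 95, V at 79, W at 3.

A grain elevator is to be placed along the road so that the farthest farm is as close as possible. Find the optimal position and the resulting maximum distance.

The 1-center on a line is the midpoint of the two extreme points: leftmost at 3, rightmost at 95.
Optimal location = (3 + 95)/2 = 49; maximum distance = (95 − 3)/2 = 46.

location 49, max distance 46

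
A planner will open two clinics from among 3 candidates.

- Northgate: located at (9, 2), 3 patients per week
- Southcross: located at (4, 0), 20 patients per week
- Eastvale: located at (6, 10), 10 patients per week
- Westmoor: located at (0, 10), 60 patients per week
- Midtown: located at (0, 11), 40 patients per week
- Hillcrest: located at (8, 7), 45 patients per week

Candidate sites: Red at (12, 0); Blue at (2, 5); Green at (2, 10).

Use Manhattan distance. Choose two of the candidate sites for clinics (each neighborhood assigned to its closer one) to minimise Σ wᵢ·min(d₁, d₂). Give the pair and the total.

Evaluate every pair (each demand assigned to the nearer of the two):
  {Blue, Green}: total = 810
  {Red, Green}: total = 860
  {Red, Blue}: total = 1345
Best pair: {Blue, Green} with total 810.

{Blue, Green}, total 810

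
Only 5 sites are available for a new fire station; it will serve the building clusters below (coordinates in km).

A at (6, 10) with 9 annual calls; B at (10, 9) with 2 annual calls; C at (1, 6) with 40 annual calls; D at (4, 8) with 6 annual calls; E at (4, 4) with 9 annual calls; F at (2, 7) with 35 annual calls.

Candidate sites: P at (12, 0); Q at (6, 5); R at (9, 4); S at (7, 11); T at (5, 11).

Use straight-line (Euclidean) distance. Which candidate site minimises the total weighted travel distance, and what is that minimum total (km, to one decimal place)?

Q, total 458.6 km

Total weighted distance at each candidate:
  P (12, 0): total = 1200.2
  Q (6, 5): total = 458.6
  R (9, 4): total = 750.4
  S (7, 11): total = 650.5
  T (5, 11): total = 537.2
Minimum is at Q with total 458.6 km.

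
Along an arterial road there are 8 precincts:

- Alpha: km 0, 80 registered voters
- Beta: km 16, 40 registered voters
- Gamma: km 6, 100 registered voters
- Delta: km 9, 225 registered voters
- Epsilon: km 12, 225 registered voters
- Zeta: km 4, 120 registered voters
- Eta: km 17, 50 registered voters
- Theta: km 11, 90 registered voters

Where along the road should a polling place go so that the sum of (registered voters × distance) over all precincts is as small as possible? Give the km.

x = 9

For a sum of weighted absolute distances on a line, the optimum is the weighted median (not the mean). Total weight W = 930; half-weight = 465.
Sort by position and accumulate weight:
  km 0 (Alpha, w=80) → cum 80
  km 4 (Zeta, w=120) → cum 200
  km 6 (Gamma, w=100) → cum 300
  km 9 (Delta, w=225) → cum 525  ≥ 465 → median here
  km 11 (Theta, w=90) → cum 615
  km 12 (Epsilon, w=225) → cum 840
  km 16 (Beta, w=40) → cum 880
  km 17 (Eta, w=50) → cum 930
Optimal location: km 9.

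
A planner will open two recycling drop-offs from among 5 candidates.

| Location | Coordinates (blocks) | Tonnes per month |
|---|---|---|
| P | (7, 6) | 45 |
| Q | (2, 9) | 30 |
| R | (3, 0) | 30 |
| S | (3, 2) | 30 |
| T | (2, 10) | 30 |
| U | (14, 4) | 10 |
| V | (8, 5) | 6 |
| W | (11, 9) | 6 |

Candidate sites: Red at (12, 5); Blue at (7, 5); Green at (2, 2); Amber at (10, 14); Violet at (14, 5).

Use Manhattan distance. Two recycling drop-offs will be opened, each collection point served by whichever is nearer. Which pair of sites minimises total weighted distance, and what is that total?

{Blue, Green}, total 749

Evaluate every pair (each demand assigned to the nearer of the two):
  {Blue, Green}: total = 749
  {Red, Green}: total = 924
  {Green, Violet}: total = 1018
  {Blue, Violet}: total = 1153
  {Red, Blue}: total = 1161
  {Green, Amber}: total = 1205
  {Blue, Amber}: total = 1217
  {Red, Amber}: total = 1884
  {Red, Violet}: total = 1984
  {Amber, Violet}: total = 2092
Best pair: {Blue, Green} with total 749.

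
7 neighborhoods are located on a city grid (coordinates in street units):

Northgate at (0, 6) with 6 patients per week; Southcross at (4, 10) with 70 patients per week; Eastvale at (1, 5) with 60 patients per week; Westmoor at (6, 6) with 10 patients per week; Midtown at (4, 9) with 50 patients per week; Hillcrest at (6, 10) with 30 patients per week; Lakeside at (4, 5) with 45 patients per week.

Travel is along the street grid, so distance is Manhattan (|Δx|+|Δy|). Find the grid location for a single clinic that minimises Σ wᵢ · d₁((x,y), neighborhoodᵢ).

(4, 9)

Manhattan distance separates: Σwᵢ(|x−xᵢ|+|y−yᵢ|) = Σwᵢ|x−xᵢ| + Σwᵢ|y−yᵢ|, so x and y are optimised independently as 1-D weighted medians.
Total weight W = 271; half = 135.5.
x-coordinate, sorted with cumulative weight:
  x=0 (Northgate, w=6) cum 6
  x=1 (Eastvale, w=60) cum 66
  x=4 (Southcross, w=70) cum 136  ← median
  x=4 (Midtown, w=50) cum 186
  x=4 (Lakeside, w=45) cum 231
  x=6 (Westmoor, w=10) cum 241
  x=6 (Hillcrest, w=30) cum 271
⇒ x* = 4
y-coordinate, sorted with cumulative weight:
  y=5 (Eastvale, w=60) cum 60
  y=5 (Lakeside, w=45) cum 105
  y=6 (Northgate, w=6) cum 111
  y=6 (Westmoor, w=10) cum 121
  y=9 (Midtown, w=50) cum 171  ← median
  y=10 (Southcross, w=70) cum 241
  y=10 (Hillcrest, w=30) cum 271
⇒ y* = 9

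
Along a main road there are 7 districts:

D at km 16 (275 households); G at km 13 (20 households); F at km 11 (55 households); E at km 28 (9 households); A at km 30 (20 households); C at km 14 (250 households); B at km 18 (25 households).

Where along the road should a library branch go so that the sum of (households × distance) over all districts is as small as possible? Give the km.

For a sum of weighted absolute distances on a line, the optimum is the weighted median (not the mean). Total weight W = 654; half-weight = 327.
Sort by position and accumulate weight:
  km 11 (F, w=55) → cum 55
  km 13 (G, w=20) → cum 75
  km 14 (C, w=250) → cum 325
  km 16 (D, w=275) → cum 600  ≥ 327 → median here
  km 18 (B, w=25) → cum 625
  km 28 (E, w=9) → cum 634
  km 30 (A, w=20) → cum 654
Optimal location: km 16.

x = 16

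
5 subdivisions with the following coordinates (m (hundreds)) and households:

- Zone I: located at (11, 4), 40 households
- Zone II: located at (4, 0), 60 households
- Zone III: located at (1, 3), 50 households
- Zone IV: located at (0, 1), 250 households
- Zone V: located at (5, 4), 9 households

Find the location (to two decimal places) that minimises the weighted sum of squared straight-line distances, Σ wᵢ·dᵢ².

The minimiser of Σwᵢ‖p−pᵢ‖² is the weighted centroid p* = (Σwᵢpᵢ)/(Σwᵢ).
Σwᵢ = 409.
Σwᵢxᵢ = 40·11 + 60·4 + 50·1 + 250·0 + 9·5 = 775.
Σwᵢyᵢ = 40·4 + 60·0 + 50·3 + 250·1 + 9·4 = 596.
x* = 775/409 = 1.89, y* = 596/409 = 1.46.

(1.89, 1.46)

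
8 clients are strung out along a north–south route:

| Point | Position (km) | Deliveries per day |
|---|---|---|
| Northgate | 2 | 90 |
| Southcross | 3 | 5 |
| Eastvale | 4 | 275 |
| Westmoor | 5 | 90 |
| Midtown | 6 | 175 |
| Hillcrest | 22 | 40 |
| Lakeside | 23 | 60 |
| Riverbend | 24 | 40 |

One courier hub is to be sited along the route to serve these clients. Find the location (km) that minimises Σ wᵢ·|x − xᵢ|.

For a sum of weighted absolute distances on a line, the optimum is the weighted median (not the mean). Total weight W = 775; half-weight = 387.5.
Sort by position and accumulate weight:
  km 2 (Northgate, w=90) → cum 90
  km 3 (Southcross, w=5) → cum 95
  km 4 (Eastvale, w=275) → cum 370
  km 5 (Westmoor, w=90) → cum 460  ≥ 387.5 → median here
  km 6 (Midtown, w=175) → cum 635
  km 22 (Hillcrest, w=40) → cum 675
  km 23 (Lakeside, w=60) → cum 735
  km 24 (Riverbend, w=40) → cum 775
Optimal location: km 5.

x = 5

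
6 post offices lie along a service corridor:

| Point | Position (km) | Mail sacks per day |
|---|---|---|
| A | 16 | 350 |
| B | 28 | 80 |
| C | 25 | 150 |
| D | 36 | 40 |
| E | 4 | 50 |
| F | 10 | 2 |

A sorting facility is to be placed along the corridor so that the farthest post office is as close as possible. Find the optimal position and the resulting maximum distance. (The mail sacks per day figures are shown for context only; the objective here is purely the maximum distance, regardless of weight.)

The 1-center on a line is the midpoint of the two extreme points: leftmost at 4, rightmost at 36.
Optimal location = (4 + 36)/2 = 20; maximum distance = (36 − 4)/2 = 16.

location 20, max distance 16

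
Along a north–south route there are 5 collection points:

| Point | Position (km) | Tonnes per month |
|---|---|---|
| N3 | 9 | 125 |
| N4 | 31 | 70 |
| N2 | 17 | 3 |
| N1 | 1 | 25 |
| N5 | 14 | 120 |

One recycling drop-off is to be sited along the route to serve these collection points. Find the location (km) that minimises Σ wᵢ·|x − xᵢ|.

x = 14

For a sum of weighted absolute distances on a line, the optimum is the weighted median (not the mean). Total weight W = 343; half-weight = 171.5.
Sort by position and accumulate weight:
  km 1 (N1, w=25) → cum 25
  km 9 (N3, w=125) → cum 150
  km 14 (N5, w=120) → cum 270  ≥ 171.5 → median here
  km 17 (N2, w=3) → cum 273
  km 31 (N4, w=70) → cum 343
Optimal location: km 14.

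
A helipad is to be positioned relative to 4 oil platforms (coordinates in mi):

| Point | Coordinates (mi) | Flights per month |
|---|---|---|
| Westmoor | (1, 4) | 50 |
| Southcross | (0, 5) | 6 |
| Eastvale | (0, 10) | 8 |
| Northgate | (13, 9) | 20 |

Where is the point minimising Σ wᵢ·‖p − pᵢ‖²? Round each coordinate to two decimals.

(3.69, 5.83)

The minimiser of Σwᵢ‖p−pᵢ‖² is the weighted centroid p* = (Σwᵢpᵢ)/(Σwᵢ).
Σwᵢ = 84.
Σwᵢxᵢ = 50·1 + 6·0 + 8·0 + 20·13 = 310.
Σwᵢyᵢ = 50·4 + 6·5 + 8·10 + 20·9 = 490.
x* = 310/84 = 3.69, y* = 490/84 = 5.83.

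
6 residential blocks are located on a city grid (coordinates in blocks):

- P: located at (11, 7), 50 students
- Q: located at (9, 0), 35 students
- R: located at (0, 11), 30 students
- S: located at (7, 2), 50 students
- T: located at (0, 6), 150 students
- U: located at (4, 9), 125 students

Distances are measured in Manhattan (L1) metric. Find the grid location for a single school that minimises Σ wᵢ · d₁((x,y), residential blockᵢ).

(4, 6)

Manhattan distance separates: Σwᵢ(|x−xᵢ|+|y−yᵢ|) = Σwᵢ|x−xᵢ| + Σwᵢ|y−yᵢ|, so x and y are optimised independently as 1-D weighted medians.
Total weight W = 440; half = 220.
x-coordinate, sorted with cumulative weight:
  x=0 (R, w=30) cum 30
  x=0 (T, w=150) cum 180
  x=4 (U, w=125) cum 305  ← median
  x=7 (S, w=50) cum 355
  x=9 (Q, w=35) cum 390
  x=11 (P, w=50) cum 440
⇒ x* = 4
y-coordinate, sorted with cumulative weight:
  y=0 (Q, w=35) cum 35
  y=2 (S, w=50) cum 85
  y=6 (T, w=150) cum 235  ← median
  y=7 (P, w=50) cum 285
  y=9 (U, w=125) cum 410
  y=11 (R, w=30) cum 440
⇒ y* = 6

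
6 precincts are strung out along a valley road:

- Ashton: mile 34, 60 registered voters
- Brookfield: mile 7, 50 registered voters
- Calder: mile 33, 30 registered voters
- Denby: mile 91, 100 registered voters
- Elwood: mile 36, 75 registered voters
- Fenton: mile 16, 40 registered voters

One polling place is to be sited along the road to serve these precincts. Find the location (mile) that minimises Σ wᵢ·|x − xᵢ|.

x = 34

For a sum of weighted absolute distances on a line, the optimum is the weighted median (not the mean). Total weight W = 355; half-weight = 177.5.
Sort by position and accumulate weight:
  mile 7 (Brookfield, w=50) → cum 50
  mile 16 (Fenton, w=40) → cum 90
  mile 33 (Calder, w=30) → cum 120
  mile 34 (Ashton, w=60) → cum 180  ≥ 177.5 → median here
  mile 36 (Elwood, w=75) → cum 255
  mile 91 (Denby, w=100) → cum 355
Optimal location: mile 34.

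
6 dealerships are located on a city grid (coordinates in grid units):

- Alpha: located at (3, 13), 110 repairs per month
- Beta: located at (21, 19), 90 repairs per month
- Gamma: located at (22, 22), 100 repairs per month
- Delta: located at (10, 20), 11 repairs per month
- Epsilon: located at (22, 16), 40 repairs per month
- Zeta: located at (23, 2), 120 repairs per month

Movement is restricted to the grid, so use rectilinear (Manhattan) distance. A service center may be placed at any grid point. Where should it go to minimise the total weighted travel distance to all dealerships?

Manhattan distance separates: Σwᵢ(|x−xᵢ|+|y−yᵢ|) = Σwᵢ|x−xᵢ| + Σwᵢ|y−yᵢ|, so x and y are optimised independently as 1-D weighted medians.
Total weight W = 471; half = 235.5.
x-coordinate, sorted with cumulative weight:
  x=3 (Alpha, w=110) cum 110
  x=10 (Delta, w=11) cum 121
  x=21 (Beta, w=90) cum 211
  x=22 (Gamma, w=100) cum 311  ← median
  x=22 (Epsilon, w=40) cum 351
  x=23 (Zeta, w=120) cum 471
⇒ x* = 22
y-coordinate, sorted with cumulative weight:
  y=2 (Zeta, w=120) cum 120
  y=13 (Alpha, w=110) cum 230
  y=16 (Epsilon, w=40) cum 270  ← median
  y=19 (Beta, w=90) cum 360
  y=20 (Delta, w=11) cum 371
  y=22 (Gamma, w=100) cum 471
⇒ y* = 16

(22, 16)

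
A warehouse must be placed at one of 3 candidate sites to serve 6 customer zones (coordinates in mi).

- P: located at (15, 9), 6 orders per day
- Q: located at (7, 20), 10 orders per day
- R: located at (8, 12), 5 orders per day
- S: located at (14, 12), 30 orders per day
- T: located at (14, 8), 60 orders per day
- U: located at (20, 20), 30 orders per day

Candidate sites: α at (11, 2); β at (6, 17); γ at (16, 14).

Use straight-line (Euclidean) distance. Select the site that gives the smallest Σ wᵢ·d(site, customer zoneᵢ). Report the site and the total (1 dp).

Total weighted distance at each candidate:
  α (11, 2): total = 1604.4
  β (6, 17): total = 1565.8
  γ (16, 14): total = 860.7
Minimum is at γ with total 860.7 mi.

γ, total 860.7 mi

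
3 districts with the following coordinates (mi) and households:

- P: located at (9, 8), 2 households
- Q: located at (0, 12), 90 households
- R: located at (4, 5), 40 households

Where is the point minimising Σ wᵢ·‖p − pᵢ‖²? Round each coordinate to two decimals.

The minimiser of Σwᵢ‖p−pᵢ‖² is the weighted centroid p* = (Σwᵢpᵢ)/(Σwᵢ).
Σwᵢ = 132.
Σwᵢxᵢ = 2·9 + 90·0 + 40·4 = 178.
Σwᵢyᵢ = 2·8 + 90·12 + 40·5 = 1296.
x* = 178/132 = 1.35, y* = 1296/132 = 9.82.

(1.35, 9.82)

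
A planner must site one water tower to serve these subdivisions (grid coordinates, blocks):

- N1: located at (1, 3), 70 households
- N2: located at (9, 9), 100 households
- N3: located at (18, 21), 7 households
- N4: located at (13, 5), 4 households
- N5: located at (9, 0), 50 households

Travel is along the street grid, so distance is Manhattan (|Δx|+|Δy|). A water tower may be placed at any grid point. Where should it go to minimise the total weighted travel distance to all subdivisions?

Manhattan distance separates: Σwᵢ(|x−xᵢ|+|y−yᵢ|) = Σwᵢ|x−xᵢ| + Σwᵢ|y−yᵢ|, so x and y are optimised independently as 1-D weighted medians.
Total weight W = 231; half = 115.5.
x-coordinate, sorted with cumulative weight:
  x=1 (N1, w=70) cum 70
  x=9 (N2, w=100) cum 170  ← median
  x=9 (N5, w=50) cum 220
  x=13 (N4, w=4) cum 224
  x=18 (N3, w=7) cum 231
⇒ x* = 9
y-coordinate, sorted with cumulative weight:
  y=0 (N5, w=50) cum 50
  y=3 (N1, w=70) cum 120  ← median
  y=5 (N4, w=4) cum 124
  y=9 (N2, w=100) cum 224
  y=21 (N3, w=7) cum 231
⇒ y* = 3

(9, 3)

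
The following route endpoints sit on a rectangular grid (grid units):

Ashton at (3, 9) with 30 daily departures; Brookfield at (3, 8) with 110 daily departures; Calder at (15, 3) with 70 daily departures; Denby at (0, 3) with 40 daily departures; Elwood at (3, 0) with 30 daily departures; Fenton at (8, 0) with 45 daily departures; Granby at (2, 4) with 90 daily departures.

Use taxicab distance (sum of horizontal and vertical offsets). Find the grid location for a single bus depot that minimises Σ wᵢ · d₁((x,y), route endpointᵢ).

(3, 4)

Manhattan distance separates: Σwᵢ(|x−xᵢ|+|y−yᵢ|) = Σwᵢ|x−xᵢ| + Σwᵢ|y−yᵢ|, so x and y are optimised independently as 1-D weighted medians.
Total weight W = 415; half = 207.5.
x-coordinate, sorted with cumulative weight:
  x=0 (Denby, w=40) cum 40
  x=2 (Granby, w=90) cum 130
  x=3 (Ashton, w=30) cum 160
  x=3 (Brookfield, w=110) cum 270  ← median
  x=3 (Elwood, w=30) cum 300
  x=8 (Fenton, w=45) cum 345
  x=15 (Calder, w=70) cum 415
⇒ x* = 3
y-coordinate, sorted with cumulative weight:
  y=0 (Elwood, w=30) cum 30
  y=0 (Fenton, w=45) cum 75
  y=3 (Calder, w=70) cum 145
  y=3 (Denby, w=40) cum 185
  y=4 (Granby, w=90) cum 275  ← median
  y=8 (Brookfield, w=110) cum 385
  y=9 (Ashton, w=30) cum 415
⇒ y* = 4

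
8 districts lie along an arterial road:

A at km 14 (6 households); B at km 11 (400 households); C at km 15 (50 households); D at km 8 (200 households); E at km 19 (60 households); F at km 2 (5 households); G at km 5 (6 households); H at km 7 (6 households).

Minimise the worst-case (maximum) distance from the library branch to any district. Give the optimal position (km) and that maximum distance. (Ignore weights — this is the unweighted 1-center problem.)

The 1-center on a line is the midpoint of the two extreme points: leftmost at 2, rightmost at 19.
Optimal location = (2 + 19)/2 = 10.5; maximum distance = (19 − 2)/2 = 8.5.

location 10.5, max distance 8.5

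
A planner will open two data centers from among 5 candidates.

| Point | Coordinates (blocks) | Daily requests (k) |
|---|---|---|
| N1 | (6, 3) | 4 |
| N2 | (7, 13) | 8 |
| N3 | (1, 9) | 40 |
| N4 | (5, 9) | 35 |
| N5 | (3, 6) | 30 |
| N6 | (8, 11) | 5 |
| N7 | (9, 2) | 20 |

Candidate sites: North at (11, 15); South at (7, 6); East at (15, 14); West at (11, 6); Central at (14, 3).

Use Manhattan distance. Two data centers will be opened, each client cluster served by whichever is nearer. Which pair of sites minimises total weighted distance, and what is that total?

Evaluate every pair (each demand assigned to the nearer of the two):
  {North, South}: total = 869
  {South, East}: total = 877
  {South, West}: total = 877
  {South, Central}: total = 877
  {North, West}: total = 1310
  {East, West}: total = 1339
  {West, Central}: total = 1355
  {North, Central}: total = 1715
  {East, Central}: total = 1979
  {North, East}: total = 2021
Best pair: {North, South} with total 869.

{North, South}, total 869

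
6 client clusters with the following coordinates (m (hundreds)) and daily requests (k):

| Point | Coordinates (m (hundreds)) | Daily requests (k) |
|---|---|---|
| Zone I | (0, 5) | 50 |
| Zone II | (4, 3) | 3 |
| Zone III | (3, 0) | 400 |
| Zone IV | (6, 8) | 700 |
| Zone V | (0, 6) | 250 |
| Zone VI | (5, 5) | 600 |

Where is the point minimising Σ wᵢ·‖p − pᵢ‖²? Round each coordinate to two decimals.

The minimiser of Σwᵢ‖p−pᵢ‖² is the weighted centroid p* = (Σwᵢpᵢ)/(Σwᵢ).
Σwᵢ = 2003.
Σwᵢxᵢ = 50·0 + 3·4 + 400·3 + 700·6 + 250·0 + 600·5 = 8412.
Σwᵢyᵢ = 50·5 + 3·3 + 400·0 + 700·8 + 250·6 + 600·5 = 10359.
x* = 8412/2003 = 4.20, y* = 10359/2003 = 5.17.

(4.20, 5.17)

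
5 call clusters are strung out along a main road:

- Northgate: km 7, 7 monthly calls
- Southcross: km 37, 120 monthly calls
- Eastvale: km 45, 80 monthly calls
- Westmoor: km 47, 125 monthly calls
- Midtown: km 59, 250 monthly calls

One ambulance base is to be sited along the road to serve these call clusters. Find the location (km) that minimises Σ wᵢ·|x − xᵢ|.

For a sum of weighted absolute distances on a line, the optimum is the weighted median (not the mean). Total weight W = 582; half-weight = 291.
Sort by position and accumulate weight:
  km 7 (Northgate, w=7) → cum 7
  km 37 (Southcross, w=120) → cum 127
  km 45 (Eastvale, w=80) → cum 207
  km 47 (Westmoor, w=125) → cum 332  ≥ 291 → median here
  km 59 (Midtown, w=250) → cum 582
Optimal location: km 47.

x = 47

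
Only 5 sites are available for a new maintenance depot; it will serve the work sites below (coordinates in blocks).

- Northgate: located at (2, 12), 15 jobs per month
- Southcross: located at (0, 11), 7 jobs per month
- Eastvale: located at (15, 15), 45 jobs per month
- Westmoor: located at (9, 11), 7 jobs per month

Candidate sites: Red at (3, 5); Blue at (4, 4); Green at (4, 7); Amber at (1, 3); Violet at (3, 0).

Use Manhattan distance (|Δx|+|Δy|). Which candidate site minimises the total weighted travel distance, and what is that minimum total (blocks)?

Total weighted distance at each candidate:
  Red (3, 5): total = 1257
  Blue (4, 4): total = 1301
  Green (4, 7): total = 1079
  Amber (1, 3): total = 1495
  Violet (3, 0): total = 1627
Minimum is at Green with total 1079 blocks.

Green, total 1079 blocks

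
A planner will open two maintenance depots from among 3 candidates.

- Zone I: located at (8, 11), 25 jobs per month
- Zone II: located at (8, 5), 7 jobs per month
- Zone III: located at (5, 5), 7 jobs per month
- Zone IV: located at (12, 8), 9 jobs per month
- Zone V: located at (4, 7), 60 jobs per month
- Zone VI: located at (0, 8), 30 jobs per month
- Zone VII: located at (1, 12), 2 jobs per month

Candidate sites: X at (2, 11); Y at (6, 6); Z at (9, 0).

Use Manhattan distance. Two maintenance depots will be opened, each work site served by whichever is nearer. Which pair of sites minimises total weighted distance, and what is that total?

{X, Y}, total 591

Evaluate every pair (each demand assigned to the nearer of the two):
  {X, Y}: total = 591
  {Y, Z}: total = 724
  {X, Z}: total = 868
Best pair: {X, Y} with total 591.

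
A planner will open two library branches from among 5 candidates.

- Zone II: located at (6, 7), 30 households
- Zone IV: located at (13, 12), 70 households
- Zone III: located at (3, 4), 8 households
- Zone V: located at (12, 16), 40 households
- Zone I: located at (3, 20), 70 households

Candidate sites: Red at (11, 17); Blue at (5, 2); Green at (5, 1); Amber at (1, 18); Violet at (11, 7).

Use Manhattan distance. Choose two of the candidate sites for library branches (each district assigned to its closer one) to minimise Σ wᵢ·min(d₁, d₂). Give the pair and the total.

Evaluate every pair (each demand assigned to the nearer of the two):
  {Amber, Violet}: total = 1408
  {Red, Amber}: total = 1428
  {Red, Blue}: total = 1552
  {Red, Violet}: total = 1578
  {Red, Green}: total = 1590
  {Blue, Amber}: total = 2272
  {Green, Amber}: total = 2310
  {Blue, Violet}: total = 2472
  {Green, Violet}: total = 2550
  {Blue, Green}: total = 3712
Best pair: {Amber, Violet} with total 1408.

{Amber, Violet}, total 1408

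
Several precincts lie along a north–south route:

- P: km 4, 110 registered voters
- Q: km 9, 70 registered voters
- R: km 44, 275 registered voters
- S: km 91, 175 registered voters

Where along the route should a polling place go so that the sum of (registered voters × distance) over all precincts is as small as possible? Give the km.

x = 44

For a sum of weighted absolute distances on a line, the optimum is the weighted median (not the mean). Total weight W = 630; half-weight = 315.
Sort by position and accumulate weight:
  km 4 (P, w=110) → cum 110
  km 9 (Q, w=70) → cum 180
  km 44 (R, w=275) → cum 455  ≥ 315 → median here
  km 91 (S, w=175) → cum 630
Optimal location: km 44.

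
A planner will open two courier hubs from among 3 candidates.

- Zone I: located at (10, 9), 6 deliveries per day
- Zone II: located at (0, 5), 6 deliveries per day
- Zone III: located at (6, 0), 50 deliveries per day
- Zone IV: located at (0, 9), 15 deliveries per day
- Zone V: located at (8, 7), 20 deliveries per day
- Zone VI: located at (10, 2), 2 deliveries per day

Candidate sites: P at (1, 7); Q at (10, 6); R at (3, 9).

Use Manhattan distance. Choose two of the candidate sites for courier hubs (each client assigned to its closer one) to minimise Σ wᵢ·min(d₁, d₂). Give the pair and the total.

Evaluate every pair (each demand assigned to the nearer of the two):
  {P, Q}: total = 649
  {Q, R}: total = 673
  {P, R}: total = 873
Best pair: {P, Q} with total 649.

{P, Q}, total 649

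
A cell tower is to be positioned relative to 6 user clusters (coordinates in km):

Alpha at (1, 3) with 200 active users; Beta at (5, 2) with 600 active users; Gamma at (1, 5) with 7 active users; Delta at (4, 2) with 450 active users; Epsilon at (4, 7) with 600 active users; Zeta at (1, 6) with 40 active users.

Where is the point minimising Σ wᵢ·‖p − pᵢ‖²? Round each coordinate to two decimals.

(3.93, 3.78)

The minimiser of Σwᵢ‖p−pᵢ‖² is the weighted centroid p* = (Σwᵢpᵢ)/(Σwᵢ).
Σwᵢ = 1897.
Σwᵢxᵢ = 200·1 + 600·5 + 7·1 + 450·4 + 600·4 + 40·1 = 7447.
Σwᵢyᵢ = 200·3 + 600·2 + 7·5 + 450·2 + 600·7 + 40·6 = 7175.
x* = 7447/1897 = 3.93, y* = 7175/1897 = 3.78.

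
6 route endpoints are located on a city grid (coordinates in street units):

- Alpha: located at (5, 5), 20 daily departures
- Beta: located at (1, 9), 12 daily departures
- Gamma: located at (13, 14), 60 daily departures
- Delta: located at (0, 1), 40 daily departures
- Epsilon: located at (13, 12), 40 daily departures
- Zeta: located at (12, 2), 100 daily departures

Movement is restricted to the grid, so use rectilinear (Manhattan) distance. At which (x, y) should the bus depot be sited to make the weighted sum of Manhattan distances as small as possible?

Manhattan distance separates: Σwᵢ(|x−xᵢ|+|y−yᵢ|) = Σwᵢ|x−xᵢ| + Σwᵢ|y−yᵢ|, so x and y are optimised independently as 1-D weighted medians.
Total weight W = 272; half = 136.
x-coordinate, sorted with cumulative weight:
  x=0 (Delta, w=40) cum 40
  x=1 (Beta, w=12) cum 52
  x=5 (Alpha, w=20) cum 72
  x=12 (Zeta, w=100) cum 172  ← median
  x=13 (Gamma, w=60) cum 232
  x=13 (Epsilon, w=40) cum 272
⇒ x* = 12
y-coordinate, sorted with cumulative weight:
  y=1 (Delta, w=40) cum 40
  y=2 (Zeta, w=100) cum 140  ← median
  y=5 (Alpha, w=20) cum 160
  y=9 (Beta, w=12) cum 172
  y=12 (Epsilon, w=40) cum 212
  y=14 (Gamma, w=60) cum 272
⇒ y* = 2

(12, 2)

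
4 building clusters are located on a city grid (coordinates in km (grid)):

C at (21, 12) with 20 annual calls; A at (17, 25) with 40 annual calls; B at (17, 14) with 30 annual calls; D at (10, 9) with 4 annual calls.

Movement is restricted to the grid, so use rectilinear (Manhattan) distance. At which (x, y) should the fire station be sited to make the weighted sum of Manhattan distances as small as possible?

(17, 14)

Manhattan distance separates: Σwᵢ(|x−xᵢ|+|y−yᵢ|) = Σwᵢ|x−xᵢ| + Σwᵢ|y−yᵢ|, so x and y are optimised independently as 1-D weighted medians.
Total weight W = 94; half = 47.
x-coordinate, sorted with cumulative weight:
  x=10 (D, w=4) cum 4
  x=17 (A, w=40) cum 44
  x=17 (B, w=30) cum 74  ← median
  x=21 (C, w=20) cum 94
⇒ x* = 17
y-coordinate, sorted with cumulative weight:
  y=9 (D, w=4) cum 4
  y=12 (C, w=20) cum 24
  y=14 (B, w=30) cum 54  ← median
  y=25 (A, w=40) cum 94
⇒ y* = 14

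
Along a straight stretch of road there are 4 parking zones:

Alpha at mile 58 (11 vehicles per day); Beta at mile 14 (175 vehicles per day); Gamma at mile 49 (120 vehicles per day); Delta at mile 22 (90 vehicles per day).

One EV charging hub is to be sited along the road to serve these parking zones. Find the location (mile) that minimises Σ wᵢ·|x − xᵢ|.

x = 22

For a sum of weighted absolute distances on a line, the optimum is the weighted median (not the mean). Total weight W = 396; half-weight = 198.
Sort by position and accumulate weight:
  mile 14 (Beta, w=175) → cum 175
  mile 22 (Delta, w=90) → cum 265  ≥ 198 → median here
  mile 49 (Gamma, w=120) → cum 385
  mile 58 (Alpha, w=11) → cum 396
Optimal location: mile 22.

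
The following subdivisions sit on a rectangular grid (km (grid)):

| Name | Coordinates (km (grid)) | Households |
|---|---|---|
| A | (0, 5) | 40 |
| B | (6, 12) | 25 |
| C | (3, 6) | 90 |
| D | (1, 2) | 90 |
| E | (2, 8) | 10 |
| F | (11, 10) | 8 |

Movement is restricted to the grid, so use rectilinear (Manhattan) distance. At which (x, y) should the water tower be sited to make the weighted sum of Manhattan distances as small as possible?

Manhattan distance separates: Σwᵢ(|x−xᵢ|+|y−yᵢ|) = Σwᵢ|x−xᵢ| + Σwᵢ|y−yᵢ|, so x and y are optimised independently as 1-D weighted medians.
Total weight W = 263; half = 131.5.
x-coordinate, sorted with cumulative weight:
  x=0 (A, w=40) cum 40
  x=1 (D, w=90) cum 130
  x=2 (E, w=10) cum 140  ← median
  x=3 (C, w=90) cum 230
  x=6 (B, w=25) cum 255
  x=11 (F, w=8) cum 263
⇒ x* = 2
y-coordinate, sorted with cumulative weight:
  y=2 (D, w=90) cum 90
  y=5 (A, w=40) cum 130
  y=6 (C, w=90) cum 220  ← median
  y=8 (E, w=10) cum 230
  y=10 (F, w=8) cum 238
  y=12 (B, w=25) cum 263
⇒ y* = 6

(2, 6)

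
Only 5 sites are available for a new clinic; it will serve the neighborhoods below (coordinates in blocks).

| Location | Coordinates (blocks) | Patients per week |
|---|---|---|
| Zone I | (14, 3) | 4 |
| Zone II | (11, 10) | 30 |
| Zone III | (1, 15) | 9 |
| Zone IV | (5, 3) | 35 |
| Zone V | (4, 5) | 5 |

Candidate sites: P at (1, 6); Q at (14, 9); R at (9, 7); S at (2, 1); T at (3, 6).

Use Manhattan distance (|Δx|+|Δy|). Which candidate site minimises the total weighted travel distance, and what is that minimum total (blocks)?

Total weighted distance at each candidate:
  P (1, 6): total = 830
  Q (14, 9): total = 910
  R (9, 7): total = 645
  S (2, 1): total = 936
  T (3, 6): total = 700
Minimum is at R with total 645 blocks.

R, total 645 blocks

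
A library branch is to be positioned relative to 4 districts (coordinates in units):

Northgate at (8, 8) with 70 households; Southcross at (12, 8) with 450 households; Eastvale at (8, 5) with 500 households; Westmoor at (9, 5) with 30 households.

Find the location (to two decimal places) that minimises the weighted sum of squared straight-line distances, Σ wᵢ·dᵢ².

(9.74, 6.49)

The minimiser of Σwᵢ‖p−pᵢ‖² is the weighted centroid p* = (Σwᵢpᵢ)/(Σwᵢ).
Σwᵢ = 1050.
Σwᵢxᵢ = 70·8 + 450·12 + 500·8 + 30·9 = 10230.
Σwᵢyᵢ = 70·8 + 450·8 + 500·5 + 30·5 = 6810.
x* = 10230/1050 = 9.74, y* = 6810/1050 = 6.49.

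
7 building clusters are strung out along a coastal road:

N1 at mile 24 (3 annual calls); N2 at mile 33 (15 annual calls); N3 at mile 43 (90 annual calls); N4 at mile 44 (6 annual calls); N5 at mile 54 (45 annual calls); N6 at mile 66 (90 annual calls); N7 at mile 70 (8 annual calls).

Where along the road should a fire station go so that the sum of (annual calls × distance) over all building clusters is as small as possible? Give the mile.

For a sum of weighted absolute distances on a line, the optimum is the weighted median (not the mean). Total weight W = 257; half-weight = 128.5.
Sort by position and accumulate weight:
  mile 24 (N1, w=3) → cum 3
  mile 33 (N2, w=15) → cum 18
  mile 43 (N3, w=90) → cum 108
  mile 44 (N4, w=6) → cum 114
  mile 54 (N5, w=45) → cum 159  ≥ 128.5 → median here
  mile 66 (N6, w=90) → cum 249
  mile 70 (N7, w=8) → cum 257
Optimal location: mile 54.

x = 54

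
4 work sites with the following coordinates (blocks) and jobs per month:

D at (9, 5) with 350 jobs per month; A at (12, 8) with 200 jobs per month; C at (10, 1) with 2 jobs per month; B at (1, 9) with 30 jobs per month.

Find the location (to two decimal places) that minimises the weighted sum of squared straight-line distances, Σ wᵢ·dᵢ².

The minimiser of Σwᵢ‖p−pᵢ‖² is the weighted centroid p* = (Σwᵢpᵢ)/(Σwᵢ).
Σwᵢ = 582.
Σwᵢxᵢ = 350·9 + 200·12 + 2·10 + 30·1 = 5600.
Σwᵢyᵢ = 350·5 + 200·8 + 2·1 + 30·9 = 3622.
x* = 5600/582 = 9.62, y* = 3622/582 = 6.22.

(9.62, 6.22)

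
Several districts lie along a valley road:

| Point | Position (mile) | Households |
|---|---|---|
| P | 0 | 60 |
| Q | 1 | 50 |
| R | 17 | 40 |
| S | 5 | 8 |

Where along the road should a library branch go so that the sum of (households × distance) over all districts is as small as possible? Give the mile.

For a sum of weighted absolute distances on a line, the optimum is the weighted median (not the mean). Total weight W = 158; half-weight = 79.
Sort by position and accumulate weight:
  mile 0 (P, w=60) → cum 60
  mile 1 (Q, w=50) → cum 110  ≥ 79 → median here
  mile 5 (S, w=8) → cum 118
  mile 17 (R, w=40) → cum 158
Optimal location: mile 1.

x = 1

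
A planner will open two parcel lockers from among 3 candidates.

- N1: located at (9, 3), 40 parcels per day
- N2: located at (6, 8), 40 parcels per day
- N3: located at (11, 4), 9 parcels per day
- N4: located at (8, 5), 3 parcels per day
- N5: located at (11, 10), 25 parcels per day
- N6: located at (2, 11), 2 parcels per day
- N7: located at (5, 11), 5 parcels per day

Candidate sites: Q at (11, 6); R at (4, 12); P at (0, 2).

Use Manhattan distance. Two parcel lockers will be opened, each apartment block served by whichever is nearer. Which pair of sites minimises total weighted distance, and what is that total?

{Q, R}, total 586

Evaluate every pair (each demand assigned to the nearer of the two):
  {Q, R}: total = 586
  {Q, P}: total = 687
  {R, P}: total = 1031
Best pair: {Q, R} with total 586.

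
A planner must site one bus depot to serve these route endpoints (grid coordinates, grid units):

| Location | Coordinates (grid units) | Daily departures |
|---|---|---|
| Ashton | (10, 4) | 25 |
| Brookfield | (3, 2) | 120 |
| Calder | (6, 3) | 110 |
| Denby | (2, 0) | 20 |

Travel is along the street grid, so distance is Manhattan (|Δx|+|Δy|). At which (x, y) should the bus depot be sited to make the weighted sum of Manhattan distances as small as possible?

(3, 2)

Manhattan distance separates: Σwᵢ(|x−xᵢ|+|y−yᵢ|) = Σwᵢ|x−xᵢ| + Σwᵢ|y−yᵢ|, so x and y are optimised independently as 1-D weighted medians.
Total weight W = 275; half = 137.5.
x-coordinate, sorted with cumulative weight:
  x=2 (Denby, w=20) cum 20
  x=3 (Brookfield, w=120) cum 140  ← median
  x=6 (Calder, w=110) cum 250
  x=10 (Ashton, w=25) cum 275
⇒ x* = 3
y-coordinate, sorted with cumulative weight:
  y=0 (Denby, w=20) cum 20
  y=2 (Brookfield, w=120) cum 140  ← median
  y=3 (Calder, w=110) cum 250
  y=4 (Ashton, w=25) cum 275
⇒ y* = 2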